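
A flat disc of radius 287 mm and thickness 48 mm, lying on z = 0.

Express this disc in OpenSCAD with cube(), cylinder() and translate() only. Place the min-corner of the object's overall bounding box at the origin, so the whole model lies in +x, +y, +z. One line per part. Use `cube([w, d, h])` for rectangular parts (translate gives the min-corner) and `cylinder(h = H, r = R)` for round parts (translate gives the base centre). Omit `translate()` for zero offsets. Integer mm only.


translate([287, 287, 0]) cylinder(h = 48, r = 287);


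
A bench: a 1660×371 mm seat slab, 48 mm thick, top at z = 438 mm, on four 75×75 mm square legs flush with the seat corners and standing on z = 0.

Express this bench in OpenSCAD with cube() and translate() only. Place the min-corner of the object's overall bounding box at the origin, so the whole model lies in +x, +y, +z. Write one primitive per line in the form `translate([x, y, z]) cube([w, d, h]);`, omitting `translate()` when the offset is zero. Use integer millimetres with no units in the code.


translate([0, 0, 390]) cube([1660, 371, 48]);
cube([75, 75, 390]);
translate([0, 296, 0]) cube([75, 75, 390]);
translate([1585, 0, 0]) cube([75, 75, 390]);
translate([1585, 296, 0]) cube([75, 75, 390]);


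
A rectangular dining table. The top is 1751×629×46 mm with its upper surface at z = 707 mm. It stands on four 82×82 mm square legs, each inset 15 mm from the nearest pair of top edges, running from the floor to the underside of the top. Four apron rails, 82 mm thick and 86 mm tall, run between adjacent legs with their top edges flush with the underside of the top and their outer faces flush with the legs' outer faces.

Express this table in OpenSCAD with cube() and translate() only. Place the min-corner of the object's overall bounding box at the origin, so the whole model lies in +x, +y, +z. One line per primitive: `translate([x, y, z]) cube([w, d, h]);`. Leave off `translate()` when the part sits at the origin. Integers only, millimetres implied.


translate([0, 0, 661]) cube([1751, 629, 46]);
translate([15, 15, 0]) cube([82, 82, 661]);
translate([1654, 15, 0]) cube([82, 82, 661]);
translate([15, 532, 0]) cube([82, 82, 661]);
translate([1654, 532, 0]) cube([82, 82, 661]);
translate([97, 15, 575]) cube([1557, 82, 86]);
translate([97, 532, 575]) cube([1557, 82, 86]);
translate([15, 97, 575]) cube([82, 435, 86]);
translate([1654, 97, 575]) cube([82, 435, 86]);


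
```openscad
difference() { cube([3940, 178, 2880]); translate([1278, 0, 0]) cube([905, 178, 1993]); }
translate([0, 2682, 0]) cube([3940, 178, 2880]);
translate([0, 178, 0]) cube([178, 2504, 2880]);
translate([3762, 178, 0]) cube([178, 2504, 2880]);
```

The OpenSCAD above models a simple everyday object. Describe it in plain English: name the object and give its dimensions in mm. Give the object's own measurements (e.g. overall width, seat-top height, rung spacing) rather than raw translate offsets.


A single room: four walls, each 2880 mm tall and 178 mm thick, enclosing an outside footprint 3940×2860 mm (x × y), no floor or roof. The front and back walls (−y and +y sides) run the full x-width; the side walls fit between their inner faces. A door opening 905 mm wide and 1993 mm tall is cut through the front wall from the floor up, its −x edge 1278 mm from the wall's −x end.


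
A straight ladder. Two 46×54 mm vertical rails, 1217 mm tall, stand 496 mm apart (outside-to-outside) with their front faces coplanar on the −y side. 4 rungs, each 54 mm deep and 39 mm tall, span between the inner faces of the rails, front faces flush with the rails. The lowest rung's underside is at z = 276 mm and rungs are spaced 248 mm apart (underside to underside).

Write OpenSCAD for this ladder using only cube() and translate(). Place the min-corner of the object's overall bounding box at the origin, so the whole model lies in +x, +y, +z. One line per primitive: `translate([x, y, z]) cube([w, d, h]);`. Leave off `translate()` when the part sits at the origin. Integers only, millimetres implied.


// rung span = 496 - 2*46 = 404
// rung[k] z = 276 + k*248
cube([46, 54, 1217]);
translate([450, 0, 0]) cube([46, 54, 1217]);
translate([46, 0, 276]) cube([404, 54, 39]);
translate([46, 0, 524]) cube([404, 54, 39]);
translate([46, 0, 772]) cube([404, 54, 39]);
translate([46, 0, 1020]) cube([404, 54, 39]);


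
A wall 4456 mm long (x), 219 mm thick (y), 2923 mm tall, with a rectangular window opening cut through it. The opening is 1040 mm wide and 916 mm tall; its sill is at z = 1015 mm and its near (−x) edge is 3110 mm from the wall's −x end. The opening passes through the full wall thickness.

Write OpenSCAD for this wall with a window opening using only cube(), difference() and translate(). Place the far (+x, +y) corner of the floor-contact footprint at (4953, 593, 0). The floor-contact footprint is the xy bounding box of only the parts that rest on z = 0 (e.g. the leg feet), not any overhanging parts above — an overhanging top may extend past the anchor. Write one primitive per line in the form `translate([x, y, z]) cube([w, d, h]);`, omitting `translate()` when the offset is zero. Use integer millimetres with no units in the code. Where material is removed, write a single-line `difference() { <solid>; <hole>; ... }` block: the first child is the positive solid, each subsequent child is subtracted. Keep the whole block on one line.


difference() { translate([497, 374, 0]) cube([4456, 219, 2923]); translate([3607, 374, 1015]) cube([1040, 219, 916]); }


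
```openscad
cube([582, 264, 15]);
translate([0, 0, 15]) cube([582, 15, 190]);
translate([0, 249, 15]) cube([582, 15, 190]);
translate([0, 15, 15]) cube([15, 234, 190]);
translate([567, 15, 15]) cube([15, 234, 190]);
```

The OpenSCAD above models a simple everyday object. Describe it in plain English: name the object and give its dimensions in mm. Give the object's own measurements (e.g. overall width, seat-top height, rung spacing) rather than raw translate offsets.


An open-topped rectangular box: outside dimensions 582×264×205 mm, with a uniform wall and base thickness of 15 mm. The base is a full 582×264 slab on the floor; four walls sit on top of the base. The front and back walls (the −y and +y sides) span the full width; the two side walls fit between them.


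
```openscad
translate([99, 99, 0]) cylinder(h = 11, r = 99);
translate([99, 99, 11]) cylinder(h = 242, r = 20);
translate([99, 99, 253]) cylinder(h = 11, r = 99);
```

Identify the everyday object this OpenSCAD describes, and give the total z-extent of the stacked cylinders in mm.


A spool. The overall height is 264 mm.

Three coaxial cylinders, large–small–large — a spool. Two 11 mm flanges and a 242 mm core give 11 + 242 + 11 = 264 mm.


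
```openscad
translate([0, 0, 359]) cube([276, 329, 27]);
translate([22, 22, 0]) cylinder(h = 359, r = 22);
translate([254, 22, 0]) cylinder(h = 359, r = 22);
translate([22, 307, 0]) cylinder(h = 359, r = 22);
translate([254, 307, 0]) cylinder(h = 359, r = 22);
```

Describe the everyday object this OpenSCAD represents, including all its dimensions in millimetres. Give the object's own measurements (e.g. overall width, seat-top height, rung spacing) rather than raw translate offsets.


A four-legged stool. The seat is a 276×329×27 mm slab whose top surface is at z = 386 mm; four round legs, each 44 mm in diameter, run from the floor (z = 0) to the underside of the seat, each leg's axis is inset half a diameter from the nearest pair of seat edges (so the leg's bounding box is flush with the corner).


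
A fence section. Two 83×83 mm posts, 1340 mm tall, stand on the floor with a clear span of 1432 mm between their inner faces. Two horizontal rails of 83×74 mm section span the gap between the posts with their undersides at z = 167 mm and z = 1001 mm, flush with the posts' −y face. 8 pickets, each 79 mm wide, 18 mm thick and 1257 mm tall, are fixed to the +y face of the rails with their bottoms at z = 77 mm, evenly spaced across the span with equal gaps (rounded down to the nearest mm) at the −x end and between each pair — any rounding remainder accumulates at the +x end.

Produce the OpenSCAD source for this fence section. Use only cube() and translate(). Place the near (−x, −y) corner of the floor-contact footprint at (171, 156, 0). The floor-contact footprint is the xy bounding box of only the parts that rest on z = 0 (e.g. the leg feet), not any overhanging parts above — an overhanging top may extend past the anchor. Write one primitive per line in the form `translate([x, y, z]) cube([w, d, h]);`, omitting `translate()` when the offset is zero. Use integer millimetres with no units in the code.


translate([171, 156, 0]) cube([83, 83, 1340]);
translate([1686, 156, 0]) cube([83, 83, 1340]);
translate([254, 156, 167]) cube([1432, 83, 74]);
translate([254, 156, 1001]) cube([1432, 83, 74]);
translate([342, 239, 77]) cube([79, 18, 1257]);
translate([509, 239, 77]) cube([79, 18, 1257]);
translate([676, 239, 77]) cube([79, 18, 1257]);
translate([843, 239, 77]) cube([79, 18, 1257]);
translate([1010, 239, 77]) cube([79, 18, 1257]);
translate([1177, 239, 77]) cube([79, 18, 1257]);
translate([1344, 239, 77]) cube([79, 18, 1257]);
translate([1511, 239, 77]) cube([79, 18, 1257]);


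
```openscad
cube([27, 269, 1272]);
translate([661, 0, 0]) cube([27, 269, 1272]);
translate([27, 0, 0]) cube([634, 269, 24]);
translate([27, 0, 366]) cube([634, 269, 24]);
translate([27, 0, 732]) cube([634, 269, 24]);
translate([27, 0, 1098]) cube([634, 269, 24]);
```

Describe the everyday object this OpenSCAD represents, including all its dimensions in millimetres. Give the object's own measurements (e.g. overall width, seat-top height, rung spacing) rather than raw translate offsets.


An open bookshelf. Two side panels, each 27 mm thick, 269 mm deep and 1272 mm tall, stand 688 mm apart (outside-to-outside). Between them sit 4 shelves, each 24 mm thick and 269 mm deep, spanning the full gap between the sides. The bottom shelf rests on the floor (its underside at z = 0) and the clear gap between one shelf's top and the next shelf's underside is 342 mm.


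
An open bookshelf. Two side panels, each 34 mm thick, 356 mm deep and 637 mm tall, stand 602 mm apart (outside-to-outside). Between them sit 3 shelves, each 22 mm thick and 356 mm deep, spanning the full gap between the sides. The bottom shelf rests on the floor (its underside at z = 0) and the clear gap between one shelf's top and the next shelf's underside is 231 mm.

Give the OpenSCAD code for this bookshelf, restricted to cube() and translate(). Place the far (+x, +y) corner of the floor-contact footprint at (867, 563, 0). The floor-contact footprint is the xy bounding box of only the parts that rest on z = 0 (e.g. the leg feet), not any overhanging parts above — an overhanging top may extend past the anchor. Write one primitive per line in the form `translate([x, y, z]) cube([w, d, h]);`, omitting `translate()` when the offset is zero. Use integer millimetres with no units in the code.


translate([265, 207, 0]) cube([34, 356, 637]);
translate([833, 207, 0]) cube([34, 356, 637]);
translate([299, 207, 0]) cube([534, 356, 22]);
translate([299, 207, 253]) cube([534, 356, 22]);
translate([299, 207, 506]) cube([534, 356, 22]);


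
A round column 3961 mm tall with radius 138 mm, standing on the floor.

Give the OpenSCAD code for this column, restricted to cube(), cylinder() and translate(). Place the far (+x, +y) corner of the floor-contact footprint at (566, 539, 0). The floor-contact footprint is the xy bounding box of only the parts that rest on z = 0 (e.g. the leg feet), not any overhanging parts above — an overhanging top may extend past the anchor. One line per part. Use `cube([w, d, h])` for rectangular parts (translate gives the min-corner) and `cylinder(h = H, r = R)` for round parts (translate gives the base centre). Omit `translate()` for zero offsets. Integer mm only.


translate([428, 401, 0]) cylinder(h = 3961, r = 138);


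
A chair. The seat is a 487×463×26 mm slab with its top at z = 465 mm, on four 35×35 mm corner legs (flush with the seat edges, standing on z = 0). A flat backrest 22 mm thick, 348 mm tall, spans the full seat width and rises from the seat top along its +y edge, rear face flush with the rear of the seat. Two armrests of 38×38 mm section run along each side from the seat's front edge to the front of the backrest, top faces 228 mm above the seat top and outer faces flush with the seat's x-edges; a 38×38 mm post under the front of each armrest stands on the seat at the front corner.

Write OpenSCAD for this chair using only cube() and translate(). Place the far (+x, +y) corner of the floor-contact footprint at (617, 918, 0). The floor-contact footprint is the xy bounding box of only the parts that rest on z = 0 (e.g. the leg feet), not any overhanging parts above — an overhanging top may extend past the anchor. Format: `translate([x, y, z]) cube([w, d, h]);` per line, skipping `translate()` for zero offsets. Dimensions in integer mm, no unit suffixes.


// leg_h = 465 - 26 = 439
// arm post h = 228 - 38 = 190
translate([130, 455, 439]) cube([487, 463, 26]);
translate([130, 455, 0]) cube([35, 35, 439]);
translate([582, 455, 0]) cube([35, 35, 439]);
translate([130, 883, 0]) cube([35, 35, 439]);
translate([582, 883, 0]) cube([35, 35, 439]);
translate([130, 896, 465]) cube([487, 22, 348]);
translate([130, 455, 655]) cube([38, 441, 38]);
translate([579, 455, 655]) cube([38, 441, 38]);
translate([130, 455, 465]) cube([38, 38, 190]);
translate([579, 455, 465]) cube([38, 38, 190]);


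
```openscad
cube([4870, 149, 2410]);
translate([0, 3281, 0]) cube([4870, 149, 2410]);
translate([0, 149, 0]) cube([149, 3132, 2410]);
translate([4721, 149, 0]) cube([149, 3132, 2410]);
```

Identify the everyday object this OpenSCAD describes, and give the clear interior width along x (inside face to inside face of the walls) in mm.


A house (or room) frame. The interior width is 4572 mm.

Four 2410 mm walls enclosing a rectangle with no floor or roof — a room or house frame. Outside width is 4870 mm and wall thickness is 149 mm, so the interior width is 4870 − 2 × 149 = 4572 mm.


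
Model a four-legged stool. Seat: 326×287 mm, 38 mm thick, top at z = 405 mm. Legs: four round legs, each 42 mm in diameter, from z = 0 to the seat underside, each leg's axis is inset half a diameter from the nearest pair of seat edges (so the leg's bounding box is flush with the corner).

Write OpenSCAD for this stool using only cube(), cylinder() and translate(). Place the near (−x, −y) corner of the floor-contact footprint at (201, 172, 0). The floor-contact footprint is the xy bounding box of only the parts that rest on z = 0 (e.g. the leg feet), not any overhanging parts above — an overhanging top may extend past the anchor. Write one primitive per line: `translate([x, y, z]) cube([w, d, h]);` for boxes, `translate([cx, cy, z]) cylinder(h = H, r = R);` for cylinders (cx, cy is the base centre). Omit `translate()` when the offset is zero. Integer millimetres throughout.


// leg_h = 405 - 38 = 367
translate([201, 172, 367]) cube([326, 287, 38]);
translate([222, 193, 0]) cylinder(h = 367, r = 21);
translate([506, 193, 0]) cylinder(h = 367, r = 21);
translate([222, 438, 0]) cylinder(h = 367, r = 21);
translate([506, 438, 0]) cylinder(h = 367, r = 21);


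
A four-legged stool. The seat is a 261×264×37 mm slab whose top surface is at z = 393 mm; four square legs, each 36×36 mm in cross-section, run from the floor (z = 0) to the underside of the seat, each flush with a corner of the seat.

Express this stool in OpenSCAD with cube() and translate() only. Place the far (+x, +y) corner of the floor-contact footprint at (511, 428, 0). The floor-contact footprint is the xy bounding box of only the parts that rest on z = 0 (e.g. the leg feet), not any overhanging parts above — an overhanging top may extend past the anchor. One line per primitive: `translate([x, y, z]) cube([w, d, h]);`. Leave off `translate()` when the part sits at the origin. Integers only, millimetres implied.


translate([250, 164, 356]) cube([261, 264, 37]);
translate([250, 164, 0]) cube([36, 36, 356]);
translate([475, 164, 0]) cube([36, 36, 356]);
translate([250, 392, 0]) cube([36, 36, 356]);
translate([475, 392, 0]) cube([36, 36, 356]);


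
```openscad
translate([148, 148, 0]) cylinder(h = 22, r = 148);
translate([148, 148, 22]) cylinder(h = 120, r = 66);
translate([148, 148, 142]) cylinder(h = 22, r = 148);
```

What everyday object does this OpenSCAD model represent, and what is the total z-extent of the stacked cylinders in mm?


A spool. The overall height is 164 mm.

Three coaxial cylinders, large–small–large — a spool. Two 22 mm flanges and a 120 mm core give 22 + 120 + 22 = 164 mm.


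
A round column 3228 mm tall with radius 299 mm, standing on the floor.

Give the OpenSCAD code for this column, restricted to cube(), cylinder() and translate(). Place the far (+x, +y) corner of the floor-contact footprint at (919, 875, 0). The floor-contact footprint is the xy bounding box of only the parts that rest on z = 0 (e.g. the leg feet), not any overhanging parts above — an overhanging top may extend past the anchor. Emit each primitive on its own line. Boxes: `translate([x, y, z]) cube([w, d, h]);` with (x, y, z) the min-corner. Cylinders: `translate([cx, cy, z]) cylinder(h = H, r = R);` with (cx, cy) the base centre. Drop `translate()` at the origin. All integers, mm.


translate([620, 576, 0]) cylinder(h = 3228, r = 299);


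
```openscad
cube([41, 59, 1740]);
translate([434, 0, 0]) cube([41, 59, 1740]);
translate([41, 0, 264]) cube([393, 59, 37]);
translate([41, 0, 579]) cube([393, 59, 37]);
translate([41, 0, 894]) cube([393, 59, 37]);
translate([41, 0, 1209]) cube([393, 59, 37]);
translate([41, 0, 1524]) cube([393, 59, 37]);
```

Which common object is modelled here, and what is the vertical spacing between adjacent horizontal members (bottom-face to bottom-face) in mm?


A ladder. The rung spacing is 315 mm.

Two tall 41×59 posts with 5 short bars between them — a ladder. Adjacent rungs sit at z = 264 and z = 579, so the spacing is 579 − 264 = 315 mm.


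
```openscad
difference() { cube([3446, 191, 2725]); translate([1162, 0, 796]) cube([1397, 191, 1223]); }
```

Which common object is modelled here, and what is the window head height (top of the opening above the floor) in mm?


A wall with a window opening. The window head height is 2019 mm.

A wall with a rectangular opening subtracted — a window. Sill at z = 796, opening 1223 mm tall, so the head is at 796 + 1223 = 2019 mm.


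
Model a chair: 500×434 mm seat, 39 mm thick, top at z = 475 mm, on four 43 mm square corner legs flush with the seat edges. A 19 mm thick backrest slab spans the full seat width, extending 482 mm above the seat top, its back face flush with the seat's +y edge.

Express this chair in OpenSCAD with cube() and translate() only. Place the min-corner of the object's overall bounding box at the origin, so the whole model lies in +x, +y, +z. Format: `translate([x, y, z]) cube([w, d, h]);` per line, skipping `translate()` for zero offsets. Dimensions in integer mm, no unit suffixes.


// leg_h = 475 - 39 = 436
translate([0, 0, 436]) cube([500, 434, 39]);
cube([43, 43, 436]);
translate([457, 0, 0]) cube([43, 43, 436]);
translate([0, 391, 0]) cube([43, 43, 436]);
translate([457, 391, 0]) cube([43, 43, 436]);
translate([0, 415, 475]) cube([500, 19, 482]);


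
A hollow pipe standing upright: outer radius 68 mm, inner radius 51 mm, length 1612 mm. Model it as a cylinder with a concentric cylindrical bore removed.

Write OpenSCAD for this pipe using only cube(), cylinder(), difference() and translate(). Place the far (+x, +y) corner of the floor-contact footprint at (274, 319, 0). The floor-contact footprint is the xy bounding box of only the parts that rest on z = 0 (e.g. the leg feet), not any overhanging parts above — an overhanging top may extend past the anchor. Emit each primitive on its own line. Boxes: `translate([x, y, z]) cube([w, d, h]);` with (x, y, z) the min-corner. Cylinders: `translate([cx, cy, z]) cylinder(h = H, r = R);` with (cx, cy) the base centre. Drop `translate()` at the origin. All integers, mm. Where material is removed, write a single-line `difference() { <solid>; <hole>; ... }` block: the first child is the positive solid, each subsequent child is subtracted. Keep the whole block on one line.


difference() { translate([206, 251, 0]) cylinder(h = 1612, r = 68); translate([206, 251, 0]) cylinder(h = 1612, r = 51); }


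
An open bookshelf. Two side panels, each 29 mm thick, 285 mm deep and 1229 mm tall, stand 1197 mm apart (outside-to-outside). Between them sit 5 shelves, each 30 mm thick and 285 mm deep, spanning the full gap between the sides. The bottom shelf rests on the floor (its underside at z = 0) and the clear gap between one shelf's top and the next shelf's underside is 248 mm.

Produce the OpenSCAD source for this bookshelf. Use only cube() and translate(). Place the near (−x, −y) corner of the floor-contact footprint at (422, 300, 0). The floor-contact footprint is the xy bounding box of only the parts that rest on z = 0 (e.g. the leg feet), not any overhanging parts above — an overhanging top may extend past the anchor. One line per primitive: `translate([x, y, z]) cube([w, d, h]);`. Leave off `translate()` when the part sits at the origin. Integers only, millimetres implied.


translate([422, 300, 0]) cube([29, 285, 1229]);
translate([1590, 300, 0]) cube([29, 285, 1229]);
translate([451, 300, 0]) cube([1139, 285, 30]);
translate([451, 300, 278]) cube([1139, 285, 30]);
translate([451, 300, 556]) cube([1139, 285, 30]);
translate([451, 300, 834]) cube([1139, 285, 30]);
translate([451, 300, 1112]) cube([1139, 285, 30]);


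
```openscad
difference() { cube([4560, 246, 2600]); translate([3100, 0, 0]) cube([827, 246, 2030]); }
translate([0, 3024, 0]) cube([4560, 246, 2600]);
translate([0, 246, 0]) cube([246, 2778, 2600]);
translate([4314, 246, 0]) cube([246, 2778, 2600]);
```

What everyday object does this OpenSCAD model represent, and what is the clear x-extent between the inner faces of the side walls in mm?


A single room. The interior width is 4068 mm.

Four walls enclosing a rectangle with a door in the front wall — a room. Outside width 4560 minus two 246 mm walls gives 4068 mm.


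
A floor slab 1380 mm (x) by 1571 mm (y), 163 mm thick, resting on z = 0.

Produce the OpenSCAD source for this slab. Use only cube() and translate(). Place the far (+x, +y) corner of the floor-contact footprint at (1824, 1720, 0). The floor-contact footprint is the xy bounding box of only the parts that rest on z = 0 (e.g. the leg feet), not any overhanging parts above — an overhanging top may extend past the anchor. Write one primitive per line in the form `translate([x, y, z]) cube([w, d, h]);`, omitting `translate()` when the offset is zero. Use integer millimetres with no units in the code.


translate([444, 149, 0]) cube([1380, 1571, 163]);


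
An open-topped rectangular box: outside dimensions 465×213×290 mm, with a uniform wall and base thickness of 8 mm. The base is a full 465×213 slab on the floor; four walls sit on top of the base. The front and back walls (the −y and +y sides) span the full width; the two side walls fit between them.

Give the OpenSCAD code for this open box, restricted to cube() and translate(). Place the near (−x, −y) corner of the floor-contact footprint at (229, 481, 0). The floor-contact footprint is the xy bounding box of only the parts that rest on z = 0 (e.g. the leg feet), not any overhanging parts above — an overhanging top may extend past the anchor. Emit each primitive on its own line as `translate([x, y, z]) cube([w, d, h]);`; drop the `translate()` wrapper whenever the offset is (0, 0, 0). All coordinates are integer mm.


translate([229, 481, 0]) cube([465, 213, 8]);
translate([229, 481, 8]) cube([465, 8, 282]);
translate([229, 686, 8]) cube([465, 8, 282]);
translate([229, 489, 8]) cube([8, 197, 282]);
translate([686, 489, 8]) cube([8, 197, 282]);


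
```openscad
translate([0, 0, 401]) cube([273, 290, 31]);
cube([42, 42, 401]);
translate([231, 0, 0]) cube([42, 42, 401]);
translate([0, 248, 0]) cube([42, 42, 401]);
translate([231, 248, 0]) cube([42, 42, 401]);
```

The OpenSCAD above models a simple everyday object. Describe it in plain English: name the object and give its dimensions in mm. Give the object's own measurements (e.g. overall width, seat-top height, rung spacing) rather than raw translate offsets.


A simple wooden stool: a rectangular seat 273 mm (x) by 290 mm (y), 31 mm thick, top face at z = 432 mm, on four square legs, each 42×42 mm in cross-section. The legs rest on z = 0, each flush with a corner of the seat.


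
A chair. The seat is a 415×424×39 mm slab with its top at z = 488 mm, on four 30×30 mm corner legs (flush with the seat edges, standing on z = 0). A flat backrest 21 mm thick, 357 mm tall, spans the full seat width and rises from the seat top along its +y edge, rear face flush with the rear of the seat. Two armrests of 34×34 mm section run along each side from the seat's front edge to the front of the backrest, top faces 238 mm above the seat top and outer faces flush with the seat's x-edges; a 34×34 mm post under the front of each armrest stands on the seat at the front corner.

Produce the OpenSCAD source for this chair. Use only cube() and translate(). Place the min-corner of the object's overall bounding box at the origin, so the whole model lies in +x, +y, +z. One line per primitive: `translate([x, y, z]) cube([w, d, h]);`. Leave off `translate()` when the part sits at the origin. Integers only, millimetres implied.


translate([0, 0, 449]) cube([415, 424, 39]);
cube([30, 30, 449]);
translate([385, 0, 0]) cube([30, 30, 449]);
translate([0, 394, 0]) cube([30, 30, 449]);
translate([385, 394, 0]) cube([30, 30, 449]);
translate([0, 403, 488]) cube([415, 21, 357]);
translate([0, 0, 692]) cube([34, 403, 34]);
translate([381, 0, 692]) cube([34, 403, 34]);
translate([0, 0, 488]) cube([34, 34, 204]);
translate([381, 0, 488]) cube([34, 34, 204]);


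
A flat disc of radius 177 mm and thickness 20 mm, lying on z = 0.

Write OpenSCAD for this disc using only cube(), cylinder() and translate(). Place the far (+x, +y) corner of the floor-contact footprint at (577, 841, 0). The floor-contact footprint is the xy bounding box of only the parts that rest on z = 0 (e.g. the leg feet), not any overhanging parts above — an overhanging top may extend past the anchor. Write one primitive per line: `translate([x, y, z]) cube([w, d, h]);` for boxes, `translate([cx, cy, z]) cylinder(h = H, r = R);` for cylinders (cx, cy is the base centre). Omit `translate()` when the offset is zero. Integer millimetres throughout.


translate([400, 664, 0]) cylinder(h = 20, r = 177);


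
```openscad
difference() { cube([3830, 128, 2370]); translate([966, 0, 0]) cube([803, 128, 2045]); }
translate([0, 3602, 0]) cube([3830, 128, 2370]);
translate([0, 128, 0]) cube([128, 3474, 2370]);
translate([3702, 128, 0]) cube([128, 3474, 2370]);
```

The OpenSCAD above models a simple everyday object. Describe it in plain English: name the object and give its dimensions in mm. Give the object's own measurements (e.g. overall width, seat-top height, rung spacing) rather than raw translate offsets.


A single room: four walls, each 2370 mm tall and 128 mm thick, enclosing an outside footprint 3830×3730 mm (x × y), no floor or roof. The front and back walls (−y and +y sides) run the full x-width; the side walls fit between their inner faces. A door opening 803 mm wide and 2045 mm tall is cut through the front wall from the floor up, its −x edge 966 mm from the wall's −x end.


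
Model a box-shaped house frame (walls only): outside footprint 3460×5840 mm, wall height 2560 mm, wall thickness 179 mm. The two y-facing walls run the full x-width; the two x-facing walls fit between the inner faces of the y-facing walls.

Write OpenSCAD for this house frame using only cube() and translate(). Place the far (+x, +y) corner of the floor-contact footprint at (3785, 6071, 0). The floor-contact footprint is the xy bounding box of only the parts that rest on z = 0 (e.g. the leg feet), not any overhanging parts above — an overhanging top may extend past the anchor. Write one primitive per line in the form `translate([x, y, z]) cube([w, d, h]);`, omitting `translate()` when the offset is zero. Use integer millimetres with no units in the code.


translate([325, 231, 0]) cube([3460, 179, 2560]);
translate([325, 5892, 0]) cube([3460, 179, 2560]);
translate([325, 410, 0]) cube([179, 5482, 2560]);
translate([3606, 410, 0]) cube([179, 5482, 2560]);


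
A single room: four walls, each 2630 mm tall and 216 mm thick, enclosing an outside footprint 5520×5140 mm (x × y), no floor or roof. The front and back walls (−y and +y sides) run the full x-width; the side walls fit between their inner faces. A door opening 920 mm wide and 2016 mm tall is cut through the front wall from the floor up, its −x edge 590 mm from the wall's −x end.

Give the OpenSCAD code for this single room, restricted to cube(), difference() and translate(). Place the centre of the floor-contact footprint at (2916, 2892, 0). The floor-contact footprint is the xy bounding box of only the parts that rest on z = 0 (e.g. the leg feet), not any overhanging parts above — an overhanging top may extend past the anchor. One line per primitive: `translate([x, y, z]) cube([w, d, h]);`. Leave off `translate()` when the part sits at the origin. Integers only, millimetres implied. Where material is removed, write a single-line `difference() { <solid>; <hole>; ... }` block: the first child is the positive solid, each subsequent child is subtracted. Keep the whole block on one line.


difference() { translate([156, 322, 0]) cube([5520, 216, 2630]); translate([746, 322, 0]) cube([920, 216, 2016]); }
translate([156, 5246, 0]) cube([5520, 216, 2630]);
translate([156, 538, 0]) cube([216, 4708, 2630]);
translate([5460, 538, 0]) cube([216, 4708, 2630]);


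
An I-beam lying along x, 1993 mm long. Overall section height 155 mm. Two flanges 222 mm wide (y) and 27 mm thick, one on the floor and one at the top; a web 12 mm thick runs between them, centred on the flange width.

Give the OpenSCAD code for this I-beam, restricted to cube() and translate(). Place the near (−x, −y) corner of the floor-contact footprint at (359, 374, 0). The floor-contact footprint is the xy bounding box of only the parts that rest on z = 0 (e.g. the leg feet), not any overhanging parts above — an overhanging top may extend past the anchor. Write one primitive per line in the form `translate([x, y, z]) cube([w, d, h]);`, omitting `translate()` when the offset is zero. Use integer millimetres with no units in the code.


translate([359, 374, 0]) cube([1993, 222, 27]);
translate([359, 479, 27]) cube([1993, 12, 101]);
translate([359, 374, 128]) cube([1993, 222, 27]);


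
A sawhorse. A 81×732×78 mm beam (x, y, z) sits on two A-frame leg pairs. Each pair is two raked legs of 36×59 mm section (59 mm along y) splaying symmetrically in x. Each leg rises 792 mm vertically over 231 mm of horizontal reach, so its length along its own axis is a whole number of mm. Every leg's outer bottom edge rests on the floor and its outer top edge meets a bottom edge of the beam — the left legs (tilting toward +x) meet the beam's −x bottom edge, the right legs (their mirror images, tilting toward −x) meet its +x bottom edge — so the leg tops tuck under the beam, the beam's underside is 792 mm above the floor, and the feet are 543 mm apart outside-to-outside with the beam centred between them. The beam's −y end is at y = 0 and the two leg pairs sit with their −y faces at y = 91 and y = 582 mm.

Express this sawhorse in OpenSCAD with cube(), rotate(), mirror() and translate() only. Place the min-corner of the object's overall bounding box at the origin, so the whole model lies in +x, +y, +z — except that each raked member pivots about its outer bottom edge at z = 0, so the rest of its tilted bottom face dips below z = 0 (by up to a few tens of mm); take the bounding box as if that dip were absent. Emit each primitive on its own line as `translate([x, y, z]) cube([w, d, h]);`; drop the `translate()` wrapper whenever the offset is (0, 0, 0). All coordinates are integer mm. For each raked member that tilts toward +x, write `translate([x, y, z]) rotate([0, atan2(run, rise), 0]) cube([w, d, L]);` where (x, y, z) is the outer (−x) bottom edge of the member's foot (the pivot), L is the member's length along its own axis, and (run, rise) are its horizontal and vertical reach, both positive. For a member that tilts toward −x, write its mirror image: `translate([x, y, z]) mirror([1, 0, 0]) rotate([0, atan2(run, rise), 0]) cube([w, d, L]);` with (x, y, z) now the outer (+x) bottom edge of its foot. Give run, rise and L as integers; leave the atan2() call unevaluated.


translate([231, 0, 792]) cube([81, 732, 78]);
translate([0, 91, 0]) rotate([0, atan2(231, 792), 0]) cube([36, 59, 825]);
translate([543, 91, 0]) mirror([1, 0, 0]) rotate([0, atan2(231, 792), 0]) cube([36, 59, 825]);
translate([0, 582, 0]) rotate([0, atan2(231, 792), 0]) cube([36, 59, 825]);
translate([543, 582, 0]) mirror([1, 0, 0]) rotate([0, atan2(231, 792), 0]) cube([36, 59, 825]);


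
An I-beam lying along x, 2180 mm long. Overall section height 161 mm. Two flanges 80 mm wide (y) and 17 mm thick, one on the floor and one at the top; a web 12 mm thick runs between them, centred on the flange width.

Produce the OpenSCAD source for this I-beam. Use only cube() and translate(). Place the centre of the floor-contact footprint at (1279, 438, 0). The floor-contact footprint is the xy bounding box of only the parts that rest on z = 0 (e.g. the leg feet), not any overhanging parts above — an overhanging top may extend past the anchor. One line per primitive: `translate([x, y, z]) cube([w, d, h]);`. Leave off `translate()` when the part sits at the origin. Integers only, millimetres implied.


translate([189, 398, 0]) cube([2180, 80, 17]);
translate([189, 432, 17]) cube([2180, 12, 127]);
translate([189, 398, 144]) cube([2180, 80, 17]);


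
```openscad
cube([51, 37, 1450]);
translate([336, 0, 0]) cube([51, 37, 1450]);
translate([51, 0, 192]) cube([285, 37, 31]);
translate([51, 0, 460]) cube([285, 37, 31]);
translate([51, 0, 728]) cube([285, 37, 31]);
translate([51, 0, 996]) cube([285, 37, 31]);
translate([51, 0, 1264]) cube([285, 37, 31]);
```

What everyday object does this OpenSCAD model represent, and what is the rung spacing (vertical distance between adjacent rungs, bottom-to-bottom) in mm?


A ladder. The rung spacing is 268 mm.

Two tall 51×37 posts with 5 short bars between them — a ladder. Adjacent rungs sit at z = 192 and z = 460, so the spacing is 460 − 192 = 268 mm.


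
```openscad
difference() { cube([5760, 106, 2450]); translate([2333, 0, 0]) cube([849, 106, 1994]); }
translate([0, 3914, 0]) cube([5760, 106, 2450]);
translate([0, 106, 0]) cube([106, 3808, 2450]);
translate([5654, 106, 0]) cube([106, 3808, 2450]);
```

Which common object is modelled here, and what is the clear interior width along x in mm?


A single room. The interior width is 5548 mm.

Four walls enclosing a rectangle with a door in the front wall — a room. Outside width 5760 minus two 106 mm walls gives 5548 mm.


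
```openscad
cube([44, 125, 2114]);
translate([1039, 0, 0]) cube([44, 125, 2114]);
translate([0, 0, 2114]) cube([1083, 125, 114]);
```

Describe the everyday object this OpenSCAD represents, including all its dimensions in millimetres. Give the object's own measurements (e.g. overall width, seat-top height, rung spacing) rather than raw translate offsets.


A door frame. The clear opening is 995 mm wide and 2114 mm high. Two 44 mm wide jambs, 125 mm deep, stand either side of the opening from the floor to the top of the opening. A 114 mm thick head sits across the top of both jambs, spanning the full outside width of the frame.


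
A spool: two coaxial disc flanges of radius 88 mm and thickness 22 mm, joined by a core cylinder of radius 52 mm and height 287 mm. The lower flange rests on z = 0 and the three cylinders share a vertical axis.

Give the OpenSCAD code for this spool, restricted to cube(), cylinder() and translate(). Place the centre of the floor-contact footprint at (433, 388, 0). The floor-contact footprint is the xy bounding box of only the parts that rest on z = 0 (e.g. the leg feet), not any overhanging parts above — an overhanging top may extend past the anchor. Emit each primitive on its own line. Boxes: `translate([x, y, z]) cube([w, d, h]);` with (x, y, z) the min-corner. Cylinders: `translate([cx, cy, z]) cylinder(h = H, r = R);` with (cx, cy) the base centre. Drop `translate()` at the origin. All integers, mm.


translate([433, 388, 0]) cylinder(h = 22, r = 88);
translate([433, 388, 22]) cylinder(h = 287, r = 52);
translate([433, 388, 309]) cylinder(h = 22, r = 88);


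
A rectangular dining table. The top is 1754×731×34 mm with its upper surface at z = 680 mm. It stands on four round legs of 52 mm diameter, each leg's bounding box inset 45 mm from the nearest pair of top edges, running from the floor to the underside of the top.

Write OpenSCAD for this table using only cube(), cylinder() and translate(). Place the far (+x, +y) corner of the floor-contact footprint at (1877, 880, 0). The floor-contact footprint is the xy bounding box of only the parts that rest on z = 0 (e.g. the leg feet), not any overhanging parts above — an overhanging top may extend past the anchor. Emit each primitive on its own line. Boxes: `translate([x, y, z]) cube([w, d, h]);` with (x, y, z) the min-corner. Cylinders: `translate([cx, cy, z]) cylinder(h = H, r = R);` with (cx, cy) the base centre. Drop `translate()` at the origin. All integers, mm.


// leg_h = 680 - 34 = 646
translate([168, 194, 646]) cube([1754, 731, 34]);
translate([239, 265, 0]) cylinder(h = 646, r = 26);
translate([1851, 265, 0]) cylinder(h = 646, r = 26);
translate([239, 854, 0]) cylinder(h = 646, r = 26);
translate([1851, 854, 0]) cylinder(h = 646, r = 26);


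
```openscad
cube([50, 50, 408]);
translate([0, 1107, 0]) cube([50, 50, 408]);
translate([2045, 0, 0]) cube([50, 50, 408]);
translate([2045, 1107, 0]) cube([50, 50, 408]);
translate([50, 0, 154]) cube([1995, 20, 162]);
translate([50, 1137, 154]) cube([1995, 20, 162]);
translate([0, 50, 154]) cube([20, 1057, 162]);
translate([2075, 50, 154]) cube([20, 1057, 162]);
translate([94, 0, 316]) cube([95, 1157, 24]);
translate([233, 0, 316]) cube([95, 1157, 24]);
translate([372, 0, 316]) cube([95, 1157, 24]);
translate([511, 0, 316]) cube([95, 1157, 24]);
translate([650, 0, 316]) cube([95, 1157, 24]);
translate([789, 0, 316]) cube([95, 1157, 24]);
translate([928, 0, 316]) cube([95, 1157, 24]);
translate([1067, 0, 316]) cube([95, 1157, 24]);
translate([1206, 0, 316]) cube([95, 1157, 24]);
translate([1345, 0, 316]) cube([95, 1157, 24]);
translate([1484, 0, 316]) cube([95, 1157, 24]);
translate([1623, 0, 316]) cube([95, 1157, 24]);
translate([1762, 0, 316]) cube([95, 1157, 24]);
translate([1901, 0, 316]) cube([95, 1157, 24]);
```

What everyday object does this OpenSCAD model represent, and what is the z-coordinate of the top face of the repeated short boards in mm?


A bed frame. The slat-top height is 340 mm.

Four posts, four rails, and a row of slats — a bed frame. Slats sit on the rails at z = 154 + 162 = 316; with slat thickness 24, the top is 340 mm.


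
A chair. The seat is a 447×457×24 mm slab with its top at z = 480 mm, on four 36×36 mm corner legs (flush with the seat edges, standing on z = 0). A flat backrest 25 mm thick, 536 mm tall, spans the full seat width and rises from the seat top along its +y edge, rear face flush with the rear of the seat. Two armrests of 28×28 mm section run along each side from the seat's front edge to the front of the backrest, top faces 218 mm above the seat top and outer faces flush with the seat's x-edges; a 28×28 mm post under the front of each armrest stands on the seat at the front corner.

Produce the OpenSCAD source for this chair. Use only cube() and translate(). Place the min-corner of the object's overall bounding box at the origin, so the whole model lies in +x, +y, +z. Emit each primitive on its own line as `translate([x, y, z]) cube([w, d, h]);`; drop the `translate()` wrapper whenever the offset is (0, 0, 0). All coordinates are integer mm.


translate([0, 0, 456]) cube([447, 457, 24]);
cube([36, 36, 456]);
translate([411, 0, 0]) cube([36, 36, 456]);
translate([0, 421, 0]) cube([36, 36, 456]);
translate([411, 421, 0]) cube([36, 36, 456]);
translate([0, 432, 480]) cube([447, 25, 536]);
translate([0, 0, 670]) cube([28, 432, 28]);
translate([419, 0, 670]) cube([28, 432, 28]);
translate([0, 0, 480]) cube([28, 28, 190]);
translate([419, 0, 480]) cube([28, 28, 190]);
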